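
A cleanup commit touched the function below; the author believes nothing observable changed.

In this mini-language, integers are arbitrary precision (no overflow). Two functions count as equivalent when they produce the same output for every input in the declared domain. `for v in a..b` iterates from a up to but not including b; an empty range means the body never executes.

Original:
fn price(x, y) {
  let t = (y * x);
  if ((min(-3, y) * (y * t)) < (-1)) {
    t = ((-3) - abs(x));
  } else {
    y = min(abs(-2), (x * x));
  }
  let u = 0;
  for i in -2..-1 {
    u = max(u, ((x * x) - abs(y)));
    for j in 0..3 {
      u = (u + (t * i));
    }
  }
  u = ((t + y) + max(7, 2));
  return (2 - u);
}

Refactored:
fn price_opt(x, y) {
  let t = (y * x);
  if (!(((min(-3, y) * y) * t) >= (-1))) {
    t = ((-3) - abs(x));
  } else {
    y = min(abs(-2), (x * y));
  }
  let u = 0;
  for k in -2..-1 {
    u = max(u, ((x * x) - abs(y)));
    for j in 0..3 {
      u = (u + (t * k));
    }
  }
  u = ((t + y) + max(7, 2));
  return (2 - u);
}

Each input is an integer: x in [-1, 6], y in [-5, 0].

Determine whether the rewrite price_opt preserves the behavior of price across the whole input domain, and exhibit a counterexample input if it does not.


Take x=-1, y=-5.
price: t=5, then ((min(-3, y) * (y * t)) < (-1)) is false, then y=1, then u=0, then (i=-2), then u=0, then (j=0), then u=-10, then (j=1), then u=-20, then (j=2), then u=-30, then u=13, then returns -11
price_opt: t=5, then (!(((min(-3, y) * y) * t) >= (-1))) is false, then y=2, then u=0, then (k=-2), then u=0, then (j=0), then u=-10, then (j=1), then u=-20, then (j=2), then u=-30, then u=14, then returns -12
-11 != -12, so the rewrite changes behavior.
verdict: not equivalent; witness: x=-1, y=-5


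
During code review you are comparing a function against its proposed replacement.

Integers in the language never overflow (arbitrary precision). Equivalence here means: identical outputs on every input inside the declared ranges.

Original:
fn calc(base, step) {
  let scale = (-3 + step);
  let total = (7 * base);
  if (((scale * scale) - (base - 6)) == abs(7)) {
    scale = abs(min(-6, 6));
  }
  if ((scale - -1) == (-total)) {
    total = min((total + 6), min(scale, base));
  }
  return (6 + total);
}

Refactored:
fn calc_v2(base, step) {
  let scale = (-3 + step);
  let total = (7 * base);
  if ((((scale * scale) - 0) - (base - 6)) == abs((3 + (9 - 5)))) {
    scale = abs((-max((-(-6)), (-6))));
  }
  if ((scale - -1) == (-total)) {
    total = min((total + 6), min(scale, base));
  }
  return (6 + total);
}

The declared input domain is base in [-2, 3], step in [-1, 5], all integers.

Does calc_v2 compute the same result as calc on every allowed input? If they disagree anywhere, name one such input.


Although arithmetic usage differs, and min/max/abs usage differs, and constant usage differs, 42/42 inputs agree.
verdict: equivalent


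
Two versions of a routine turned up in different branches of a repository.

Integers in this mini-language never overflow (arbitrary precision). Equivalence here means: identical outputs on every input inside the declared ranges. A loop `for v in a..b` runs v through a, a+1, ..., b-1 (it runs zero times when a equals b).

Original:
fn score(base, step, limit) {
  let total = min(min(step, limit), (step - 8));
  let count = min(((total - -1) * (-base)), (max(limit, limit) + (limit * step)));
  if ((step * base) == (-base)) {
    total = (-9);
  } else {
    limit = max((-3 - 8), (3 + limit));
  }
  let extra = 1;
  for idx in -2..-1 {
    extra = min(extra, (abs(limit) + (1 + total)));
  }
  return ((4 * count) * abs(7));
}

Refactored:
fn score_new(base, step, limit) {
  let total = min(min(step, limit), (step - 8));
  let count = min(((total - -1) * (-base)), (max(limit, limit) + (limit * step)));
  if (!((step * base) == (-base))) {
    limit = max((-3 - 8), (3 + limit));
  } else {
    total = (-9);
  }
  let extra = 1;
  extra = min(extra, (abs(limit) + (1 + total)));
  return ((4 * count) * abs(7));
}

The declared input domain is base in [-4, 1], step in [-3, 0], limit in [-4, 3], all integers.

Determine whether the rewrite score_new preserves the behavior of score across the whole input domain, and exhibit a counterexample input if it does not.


The two versions differ — the changes include boolean connective usage differs; local variable names differ; statement counts differ; loop structure differs.
As a probe, take base=-4, step=-1, limit=3: score runs total = -9; count = -32; ((step * base) == (-base)) -> true; total = -9; extra = 1; [idx=-2]; extra = -5; return -896; score_new runs total = -9; count = -32; (!((step * base) == (-base))) -> false; total = -9; extra = 1; extra = -5; return -896; both end at -896.
Sweeping the whole domain (192 inputs) finds no disagreement.
verdict: equivalent


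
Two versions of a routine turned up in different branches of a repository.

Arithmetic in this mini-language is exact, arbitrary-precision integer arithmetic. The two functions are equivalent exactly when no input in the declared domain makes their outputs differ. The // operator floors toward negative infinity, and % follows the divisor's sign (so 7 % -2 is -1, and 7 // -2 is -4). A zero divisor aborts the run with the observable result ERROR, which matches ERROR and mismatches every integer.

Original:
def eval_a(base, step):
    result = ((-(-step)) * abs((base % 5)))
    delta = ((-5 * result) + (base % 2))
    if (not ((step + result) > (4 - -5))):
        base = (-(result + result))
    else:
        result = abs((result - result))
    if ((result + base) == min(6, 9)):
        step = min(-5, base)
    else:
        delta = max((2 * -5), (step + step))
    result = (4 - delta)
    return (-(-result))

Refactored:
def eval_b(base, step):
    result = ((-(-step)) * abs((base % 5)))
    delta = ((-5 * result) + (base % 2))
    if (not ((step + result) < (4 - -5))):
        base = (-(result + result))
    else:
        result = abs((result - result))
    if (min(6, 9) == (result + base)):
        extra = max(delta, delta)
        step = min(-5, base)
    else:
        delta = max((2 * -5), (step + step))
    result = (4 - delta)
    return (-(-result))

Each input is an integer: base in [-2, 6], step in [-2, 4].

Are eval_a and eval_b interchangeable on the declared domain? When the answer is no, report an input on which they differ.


base=-2, step=-2 yields -26 from eval_a but 8 from eval_b.
verdict: not equivalent; witness: base=-2, step=-2


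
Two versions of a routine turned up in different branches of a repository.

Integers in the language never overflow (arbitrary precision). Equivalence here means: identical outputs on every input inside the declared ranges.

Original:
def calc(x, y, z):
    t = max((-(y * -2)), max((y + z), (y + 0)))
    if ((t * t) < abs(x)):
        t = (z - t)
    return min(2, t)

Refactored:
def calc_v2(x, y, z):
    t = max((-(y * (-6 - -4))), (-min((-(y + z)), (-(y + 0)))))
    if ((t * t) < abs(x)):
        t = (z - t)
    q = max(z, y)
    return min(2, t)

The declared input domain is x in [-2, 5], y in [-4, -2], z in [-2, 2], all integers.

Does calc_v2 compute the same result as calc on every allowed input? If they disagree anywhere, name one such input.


Differences: arithmetic usage differs; also local variable names differ; also constant usage differs; also statement counts differ; also min/max/abs usage differs — yet all 120 inputs agree.
verdict: equivalent


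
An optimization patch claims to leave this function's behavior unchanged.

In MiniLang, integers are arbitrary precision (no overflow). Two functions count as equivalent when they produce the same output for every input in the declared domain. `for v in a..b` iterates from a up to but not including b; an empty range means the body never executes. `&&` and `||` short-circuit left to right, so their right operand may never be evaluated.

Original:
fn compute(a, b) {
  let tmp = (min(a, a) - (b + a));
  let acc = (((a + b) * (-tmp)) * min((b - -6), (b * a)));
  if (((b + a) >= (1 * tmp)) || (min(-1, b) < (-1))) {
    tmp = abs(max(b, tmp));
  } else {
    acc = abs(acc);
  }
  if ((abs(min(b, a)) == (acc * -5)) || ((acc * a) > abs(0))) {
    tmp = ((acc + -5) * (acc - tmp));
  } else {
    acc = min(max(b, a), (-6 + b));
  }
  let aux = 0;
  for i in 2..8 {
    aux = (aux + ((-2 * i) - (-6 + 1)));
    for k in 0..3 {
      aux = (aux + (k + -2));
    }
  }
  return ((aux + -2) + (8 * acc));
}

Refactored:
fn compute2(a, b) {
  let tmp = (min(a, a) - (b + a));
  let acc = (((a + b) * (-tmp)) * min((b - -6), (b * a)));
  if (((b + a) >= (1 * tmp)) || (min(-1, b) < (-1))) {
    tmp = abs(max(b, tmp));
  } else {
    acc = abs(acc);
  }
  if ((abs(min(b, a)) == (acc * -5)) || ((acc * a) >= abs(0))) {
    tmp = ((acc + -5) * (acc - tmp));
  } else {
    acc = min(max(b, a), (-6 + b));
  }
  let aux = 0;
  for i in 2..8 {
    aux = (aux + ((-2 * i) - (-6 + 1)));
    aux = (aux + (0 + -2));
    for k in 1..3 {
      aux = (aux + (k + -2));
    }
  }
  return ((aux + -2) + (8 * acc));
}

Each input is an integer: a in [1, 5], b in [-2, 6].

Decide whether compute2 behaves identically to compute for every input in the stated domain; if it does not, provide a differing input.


Try a=1, b=-1.
compute: tmp = 1; acc = 0; (((b + a) >= (1 * tmp)) || (min(-1, b) < (-1))) -> false; acc = 0; ((abs(min(b, a)) == (acc * -5)) || ((acc * a) > abs(0))) -> false; acc = -7; aux = 0; [i=2]; aux = 1; [k=0]; aux = -1; [k=1]; aux = -2; [k=2]; aux = -2; [i=3]; aux = -3; [k=0]; aux = -5; [k=1]; aux = -6; [k=2]; aux = -6; [i=4]; aux = -9; [k=0]; aux = -11; [k=1]; aux = -12; [k=2]; aux = -12; [i=5]; aux = -17; [k=0]; aux = -19; [k=1]; aux = -20; [k=2]; aux = -20; [i=6]; aux = -27; [k=0]; aux = -29; [k=1]; aux = -30; [k=2]; aux = -30; [i=7]; aux = -39; [k=0]; aux = -41; [k=1]; aux = -42; [k=2]; aux = -42; return -100
compute2: tmp = 1; acc = 0; (((b + a) >= (1 * tmp)) || (min(-1, b) < (-1))) -> false; acc = 0; ((abs(min(b, a)) == (acc * -5)) || ((acc * a) >= abs(0))) -> true; tmp = 5; aux = 0; [i=2]; aux = 1; aux = -1; [k=1]; aux = -2; [k=2]; aux = -2; [i=3]; aux = -3; aux = -5; [k=1]; aux = -6; [k=2]; aux = -6; [i=4]; aux = -9; aux = -11; [k=1]; aux = -12; [k=2]; aux = -12; [i=5]; aux = -17; aux = -19; [k=1]; aux = -20; [k=2]; aux = -20; [i=6]; aux = -27; aux = -29; [k=1]; aux = -30; [k=2]; aux = -30; [i=7]; aux = -39; aux = -41; [k=1]; aux = -42; [k=2]; aux = -42; return -44
-100 and -44 differ, so these are not the same function on this domain.
verdict: not equivalent; witness: a=1, b=-1


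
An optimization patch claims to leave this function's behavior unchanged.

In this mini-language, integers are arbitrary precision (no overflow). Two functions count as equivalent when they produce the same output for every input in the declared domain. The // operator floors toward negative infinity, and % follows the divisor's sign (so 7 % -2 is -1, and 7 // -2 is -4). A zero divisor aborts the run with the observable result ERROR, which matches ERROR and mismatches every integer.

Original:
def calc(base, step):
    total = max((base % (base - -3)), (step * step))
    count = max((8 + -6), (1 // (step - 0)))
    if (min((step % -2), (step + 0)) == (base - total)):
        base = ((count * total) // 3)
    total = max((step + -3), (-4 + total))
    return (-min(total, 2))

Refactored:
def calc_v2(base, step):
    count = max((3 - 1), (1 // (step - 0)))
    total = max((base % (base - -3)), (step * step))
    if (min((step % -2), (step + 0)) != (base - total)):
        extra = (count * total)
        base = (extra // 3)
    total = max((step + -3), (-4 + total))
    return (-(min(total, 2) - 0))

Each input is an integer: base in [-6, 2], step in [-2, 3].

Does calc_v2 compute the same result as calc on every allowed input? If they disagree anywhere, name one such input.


The one real change (`(min((step % -2), (step + 0)) == (base - total))` became `(min((step % -2), (step + 0)) != (base - total))`) has no effect anywhere in the declared ranges.
One worked example (base=-6, step=0) — calc: total = 0; division by zero -> ERROR; calc_v2: division by zero -> ERROR; agreement on ERROR.
Across all 54 domain points the two functions coincide.
verdict: equivalent


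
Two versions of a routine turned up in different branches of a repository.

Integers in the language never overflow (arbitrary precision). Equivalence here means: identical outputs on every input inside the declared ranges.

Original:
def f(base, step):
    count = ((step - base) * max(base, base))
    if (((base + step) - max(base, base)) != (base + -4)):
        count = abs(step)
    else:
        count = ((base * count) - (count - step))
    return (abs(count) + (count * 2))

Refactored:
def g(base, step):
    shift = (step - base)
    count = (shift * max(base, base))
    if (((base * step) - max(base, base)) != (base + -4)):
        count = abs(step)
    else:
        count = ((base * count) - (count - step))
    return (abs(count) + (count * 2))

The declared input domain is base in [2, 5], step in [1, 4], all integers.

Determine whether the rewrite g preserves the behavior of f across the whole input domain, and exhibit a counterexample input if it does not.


There is a counterexample at base=4, step=1: 3 on one side, -35 on the other.
f: count becomes -12; next (((base + step) - max(base, base)) != (base + -4)) evaluates to true; next count becomes 1; next final value 3
g: shift becomes -3; next count becomes -12; next (((base * step) - max(base, base)) != (base + -4)) evaluates to false; next count becomes -35; next final value -35
verdict: not equivalent; witness: base=4, step=1


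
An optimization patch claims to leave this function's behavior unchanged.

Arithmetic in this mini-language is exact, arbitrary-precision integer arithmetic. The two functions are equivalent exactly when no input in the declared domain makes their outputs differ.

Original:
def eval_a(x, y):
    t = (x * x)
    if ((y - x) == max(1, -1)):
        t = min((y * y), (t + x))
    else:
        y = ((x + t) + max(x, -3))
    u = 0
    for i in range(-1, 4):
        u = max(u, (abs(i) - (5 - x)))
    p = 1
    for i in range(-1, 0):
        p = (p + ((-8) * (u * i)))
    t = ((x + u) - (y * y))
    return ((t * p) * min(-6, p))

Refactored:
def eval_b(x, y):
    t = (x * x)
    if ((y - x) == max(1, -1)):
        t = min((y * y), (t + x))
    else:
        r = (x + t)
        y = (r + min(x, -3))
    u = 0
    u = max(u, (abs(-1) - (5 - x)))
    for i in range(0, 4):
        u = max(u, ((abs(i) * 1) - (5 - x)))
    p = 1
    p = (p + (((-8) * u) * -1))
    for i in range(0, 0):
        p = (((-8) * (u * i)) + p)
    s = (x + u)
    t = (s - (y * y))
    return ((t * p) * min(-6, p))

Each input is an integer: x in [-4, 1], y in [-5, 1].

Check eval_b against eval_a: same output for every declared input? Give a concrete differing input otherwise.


Try x=-4, y=-5.
eval_a: t = 16; ((y - x) == max(1, -1)) -> false; y = 9; u = 0; [i=-1]; u = 0; [i=0]; u = 0; [i=1]; u = 0; [i=2]; u = 0; [i=3]; u = 0; p = 1; [i=-1]; p = 1; t = -85; return 510
eval_b: t = 16; ((y - x) == max(1, -1)) -> false; r = 12; y = 8; u = 0; u = 0; [i=0]; u = 0; [i=1]; u = 0; [i=2]; u = 0; [i=3]; u = 0; p = 1; p = 1; the i loop: no iterations; s = -4; t = -68; return 408
510 and 408 differ, so these are not the same function on this domain.
verdict: not equivalent; witness: x=-4, y=-5


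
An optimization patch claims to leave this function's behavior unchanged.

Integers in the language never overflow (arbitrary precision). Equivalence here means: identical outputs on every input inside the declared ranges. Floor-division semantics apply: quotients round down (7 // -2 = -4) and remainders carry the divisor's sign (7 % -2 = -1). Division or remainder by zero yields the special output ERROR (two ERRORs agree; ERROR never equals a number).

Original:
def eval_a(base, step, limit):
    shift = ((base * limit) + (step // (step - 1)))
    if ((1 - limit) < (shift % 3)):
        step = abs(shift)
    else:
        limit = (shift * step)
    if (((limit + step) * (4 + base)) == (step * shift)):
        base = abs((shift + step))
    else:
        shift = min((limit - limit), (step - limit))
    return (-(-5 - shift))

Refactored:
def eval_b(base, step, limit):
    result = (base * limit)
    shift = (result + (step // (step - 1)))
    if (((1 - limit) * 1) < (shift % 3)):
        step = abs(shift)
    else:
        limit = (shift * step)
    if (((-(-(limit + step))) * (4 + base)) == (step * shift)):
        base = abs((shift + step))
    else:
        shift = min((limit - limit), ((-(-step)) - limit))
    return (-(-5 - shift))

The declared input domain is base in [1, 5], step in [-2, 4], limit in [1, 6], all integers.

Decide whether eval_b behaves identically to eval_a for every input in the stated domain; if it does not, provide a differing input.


The two versions differ — the changes include arithmetic usage differs; also constant usage differs; also local variable names differ; also statement counts differ.
Tracing base=1, step=0, limit=4: eval_a: shift := 4 | ((1 - limit) < (shift % 3)): true | step := 4 | (((limit + step) * (4 + base)) == (step * shift)): false | shift := 0 | result 5 | eval_b: result := 4 | shift := 4 | (((1 - limit) * 1) < (shift % 3)): true | step := 4 | (((-(-(limit + step))) * (4 + base)) == (step * shift)): false | shift := 0 | result 5 — matching result 5.
Across all 210 domain points the two functions coincide.
verdict: equivalent


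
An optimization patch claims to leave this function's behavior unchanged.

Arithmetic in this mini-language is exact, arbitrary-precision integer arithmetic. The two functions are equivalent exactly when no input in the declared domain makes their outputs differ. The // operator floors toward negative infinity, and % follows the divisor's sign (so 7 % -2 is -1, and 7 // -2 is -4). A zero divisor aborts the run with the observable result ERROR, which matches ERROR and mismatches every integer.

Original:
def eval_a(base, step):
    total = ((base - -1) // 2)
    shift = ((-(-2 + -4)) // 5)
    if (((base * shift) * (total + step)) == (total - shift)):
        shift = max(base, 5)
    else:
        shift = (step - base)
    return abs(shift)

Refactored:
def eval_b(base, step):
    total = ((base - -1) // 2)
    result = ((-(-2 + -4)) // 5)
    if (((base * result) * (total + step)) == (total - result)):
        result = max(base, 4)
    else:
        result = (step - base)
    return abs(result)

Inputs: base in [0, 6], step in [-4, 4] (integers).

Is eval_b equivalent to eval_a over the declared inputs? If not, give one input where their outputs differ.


Input base=1, step=-1: 5 from eval_a versus 4 from eval_b.
verdict: not equivalent; witness: base=1, step=-1


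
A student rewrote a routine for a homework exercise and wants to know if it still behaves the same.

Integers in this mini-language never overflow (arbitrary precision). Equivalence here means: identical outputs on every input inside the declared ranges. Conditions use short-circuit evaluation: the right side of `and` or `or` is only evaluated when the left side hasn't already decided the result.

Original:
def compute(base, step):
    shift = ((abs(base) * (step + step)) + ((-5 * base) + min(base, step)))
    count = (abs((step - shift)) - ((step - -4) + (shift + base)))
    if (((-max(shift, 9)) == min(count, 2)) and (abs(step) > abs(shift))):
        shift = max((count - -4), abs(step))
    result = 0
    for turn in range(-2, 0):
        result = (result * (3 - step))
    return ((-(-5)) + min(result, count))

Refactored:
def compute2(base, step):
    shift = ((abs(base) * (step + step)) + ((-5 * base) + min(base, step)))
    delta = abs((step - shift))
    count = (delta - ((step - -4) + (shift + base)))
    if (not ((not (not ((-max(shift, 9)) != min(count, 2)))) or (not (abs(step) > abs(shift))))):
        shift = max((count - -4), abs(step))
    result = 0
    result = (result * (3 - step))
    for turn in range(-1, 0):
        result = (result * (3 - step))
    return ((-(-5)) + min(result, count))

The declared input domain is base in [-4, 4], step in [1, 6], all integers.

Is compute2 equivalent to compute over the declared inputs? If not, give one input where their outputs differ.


Equivalent — the differences include constant usage differs, plus loop structure differs, plus local variable names differ, plus boolean connective usage differs, plus comparison usage differs, plus statement counts differ, plus arithmetic usage differs, yet no declared input distinguishes the two.
Tracing base=-1, step=1: compute: shift becomes 6; next count becomes -5; next (((-max(shift, 9)) == min(count, 2)) and (abs(step) > abs(shift))) evaluates to false; next result becomes 0; next at turn=-2:; next result becomes 0; next at turn=-1:; next result becomes 0; next final value 0 | compute2: shift becomes 6; next delta becomes 5; next count becomes -5; next (not ((not (not ((-max(shift, 9)) != min(count, 2)))) or (not (abs(step) > abs(shift))))) evaluates to false; next result becomes 0; next result becomes 0; next at turn=-1:; next result becomes 0; next final value 0 — matching result 0.
Sweeping the whole domain (54 inputs) finds no disagreement.
verdict: equivalent


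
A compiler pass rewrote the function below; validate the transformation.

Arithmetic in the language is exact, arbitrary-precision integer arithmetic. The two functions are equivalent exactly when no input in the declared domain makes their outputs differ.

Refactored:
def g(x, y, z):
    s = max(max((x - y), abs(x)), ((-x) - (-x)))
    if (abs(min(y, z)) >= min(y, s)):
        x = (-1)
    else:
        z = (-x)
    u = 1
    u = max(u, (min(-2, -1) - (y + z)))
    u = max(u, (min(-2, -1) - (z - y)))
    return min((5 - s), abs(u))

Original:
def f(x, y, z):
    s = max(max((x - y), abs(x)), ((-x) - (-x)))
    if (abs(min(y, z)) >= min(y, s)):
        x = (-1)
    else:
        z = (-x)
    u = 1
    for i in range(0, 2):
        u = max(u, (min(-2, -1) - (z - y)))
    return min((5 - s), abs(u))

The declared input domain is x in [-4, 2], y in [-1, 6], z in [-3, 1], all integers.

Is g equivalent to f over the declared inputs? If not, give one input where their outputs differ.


Not equivalent: x=-3, y=-1, z=-3 separates them (1 vs 2).
f: s = 3; (abs(min(y, z)) >= min(y, s)) -> true; x = -1; u = 1; [i=0]; u = 1; [i=1]; u = 1; return 1
g: s = 3; (abs(min(y, z)) >= min(y, s)) -> true; x = -1; u = 1; u = 2; u = 2; return 2
verdict: not equivalent; witness: x=-3, y=-1, z=-3


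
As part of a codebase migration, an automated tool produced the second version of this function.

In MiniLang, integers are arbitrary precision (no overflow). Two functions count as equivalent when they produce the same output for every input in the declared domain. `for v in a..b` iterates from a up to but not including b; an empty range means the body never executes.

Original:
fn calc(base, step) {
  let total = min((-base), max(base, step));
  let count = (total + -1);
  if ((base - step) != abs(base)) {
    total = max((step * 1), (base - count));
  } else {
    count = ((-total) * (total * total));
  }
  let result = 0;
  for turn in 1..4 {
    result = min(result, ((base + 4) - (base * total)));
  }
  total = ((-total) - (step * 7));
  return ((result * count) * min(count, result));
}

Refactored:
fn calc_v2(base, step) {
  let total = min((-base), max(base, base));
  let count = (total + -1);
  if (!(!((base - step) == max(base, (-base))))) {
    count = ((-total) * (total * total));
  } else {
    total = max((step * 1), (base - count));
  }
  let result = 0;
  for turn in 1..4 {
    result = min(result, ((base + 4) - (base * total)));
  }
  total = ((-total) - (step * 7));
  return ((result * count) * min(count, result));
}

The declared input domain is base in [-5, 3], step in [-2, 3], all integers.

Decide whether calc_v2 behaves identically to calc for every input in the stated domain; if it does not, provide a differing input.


The rewrite breaks on base=-5, step=-2, where the results are -363 and 0.
calc: total becomes -2; next count becomes -3; next ((base - step) != abs(base)) evaluates to true; next total becomes -2; next result becomes 0; next at turn=1:; next result becomes -11; next at turn=2:; next result becomes -11; next at turn=3:; next result becomes -11; next total becomes 16; next final value -363
calc_v2: total becomes -5; next count becomes -6; next (!(!((base - step) == max(base, (-base))))) evaluates to false; next total becomes 1; next result becomes 0; next at turn=1:; next result becomes 0; next at turn=2:; next result becomes 0; next at turn=3:; next result becomes 0; next total becomes 13; next final value 0
verdict: not equivalent; witness: base=-5, step=-2


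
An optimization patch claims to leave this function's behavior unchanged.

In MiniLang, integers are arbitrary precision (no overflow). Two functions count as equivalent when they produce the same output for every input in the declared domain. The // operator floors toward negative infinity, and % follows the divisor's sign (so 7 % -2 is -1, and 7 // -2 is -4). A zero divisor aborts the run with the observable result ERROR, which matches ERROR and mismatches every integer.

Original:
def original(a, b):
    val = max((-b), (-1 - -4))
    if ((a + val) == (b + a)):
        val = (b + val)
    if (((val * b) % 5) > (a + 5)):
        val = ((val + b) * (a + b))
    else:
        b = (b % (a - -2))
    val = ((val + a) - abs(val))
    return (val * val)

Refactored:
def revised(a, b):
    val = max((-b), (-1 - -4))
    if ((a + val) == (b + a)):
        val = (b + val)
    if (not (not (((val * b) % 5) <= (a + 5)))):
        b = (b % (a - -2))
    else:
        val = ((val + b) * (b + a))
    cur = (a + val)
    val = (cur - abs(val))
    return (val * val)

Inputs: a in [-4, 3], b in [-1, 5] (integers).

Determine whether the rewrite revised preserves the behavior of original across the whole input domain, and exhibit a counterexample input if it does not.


Reading the diff, among the changes: boolean connective usage differs, plus statement counts differ, plus local variable names differ, plus comparison usage differs.
Tracing a=1, b=1: original: val becomes 3; next ((a + val) == (b + a)) evaluates to false; next (((val * b) % 5) > (a + 5)) evaluates to false; next b becomes 1; next val becomes 1; next final value 1 | revised: val becomes 3; next ((a + val) == (b + a)) evaluates to false; next (not (not (((val * b) % 5) <= (a + 5)))) evaluates to true; next b becomes 1; next cur becomes 4; next val becomes 1; next final value 1 — matching result 1.
Every one of the 56 inputs gives matching results.
verdict: equivalent


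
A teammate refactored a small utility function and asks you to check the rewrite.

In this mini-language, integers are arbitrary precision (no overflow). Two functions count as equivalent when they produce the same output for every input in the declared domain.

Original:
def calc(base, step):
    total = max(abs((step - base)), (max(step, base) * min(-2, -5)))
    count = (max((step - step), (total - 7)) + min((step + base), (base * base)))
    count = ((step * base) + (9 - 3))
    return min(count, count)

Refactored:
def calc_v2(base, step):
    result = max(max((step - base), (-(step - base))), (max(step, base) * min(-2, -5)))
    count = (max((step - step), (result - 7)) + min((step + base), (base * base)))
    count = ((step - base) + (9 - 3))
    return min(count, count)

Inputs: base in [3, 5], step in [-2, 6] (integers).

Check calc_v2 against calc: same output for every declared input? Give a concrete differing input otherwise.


Input base=3, step=-2: 0 from calc versus 1 from calc_v2.
verdict: not equivalent; witness: base=3, step=-2


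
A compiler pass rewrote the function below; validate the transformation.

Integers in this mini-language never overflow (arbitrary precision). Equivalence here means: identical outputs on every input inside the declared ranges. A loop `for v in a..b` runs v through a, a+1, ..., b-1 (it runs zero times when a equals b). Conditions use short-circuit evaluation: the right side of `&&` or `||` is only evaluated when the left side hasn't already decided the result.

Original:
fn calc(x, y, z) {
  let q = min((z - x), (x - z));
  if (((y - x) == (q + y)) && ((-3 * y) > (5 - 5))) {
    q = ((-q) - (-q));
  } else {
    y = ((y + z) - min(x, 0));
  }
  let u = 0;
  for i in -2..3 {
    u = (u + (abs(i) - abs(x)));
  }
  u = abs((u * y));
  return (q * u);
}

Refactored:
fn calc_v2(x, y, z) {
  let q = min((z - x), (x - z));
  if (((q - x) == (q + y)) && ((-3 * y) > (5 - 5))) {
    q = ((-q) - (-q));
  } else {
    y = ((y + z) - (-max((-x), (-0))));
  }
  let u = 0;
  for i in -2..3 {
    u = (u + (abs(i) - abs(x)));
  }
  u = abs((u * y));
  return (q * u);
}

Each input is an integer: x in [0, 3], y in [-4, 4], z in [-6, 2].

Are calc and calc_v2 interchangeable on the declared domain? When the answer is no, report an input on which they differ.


These are not equivalent — on x=1, y=-4, z=0 the outputs split (0 vs -4).
calc: q = -1; (((y - x) == (q + y)) && ((-3 * y) > (5 - 5))) -> true; q = 0; u = 0; [i=-2]; u = 1; [i=-1]; u = 1; [i=0]; u = 0; [i=1]; u = 0; [i=2]; u = 1; u = 4; return 0
calc_v2: q = -1; (((q - x) == (q + y)) && ((-3 * y) > (5 - 5))) -> false; y = -4; u = 0; [i=-2]; u = 1; [i=-1]; u = 1; [i=0]; u = 0; [i=1]; u = 0; [i=2]; u = 1; u = 4; return -4
verdict: not equivalent; witness: x=1, y=-4, z=0


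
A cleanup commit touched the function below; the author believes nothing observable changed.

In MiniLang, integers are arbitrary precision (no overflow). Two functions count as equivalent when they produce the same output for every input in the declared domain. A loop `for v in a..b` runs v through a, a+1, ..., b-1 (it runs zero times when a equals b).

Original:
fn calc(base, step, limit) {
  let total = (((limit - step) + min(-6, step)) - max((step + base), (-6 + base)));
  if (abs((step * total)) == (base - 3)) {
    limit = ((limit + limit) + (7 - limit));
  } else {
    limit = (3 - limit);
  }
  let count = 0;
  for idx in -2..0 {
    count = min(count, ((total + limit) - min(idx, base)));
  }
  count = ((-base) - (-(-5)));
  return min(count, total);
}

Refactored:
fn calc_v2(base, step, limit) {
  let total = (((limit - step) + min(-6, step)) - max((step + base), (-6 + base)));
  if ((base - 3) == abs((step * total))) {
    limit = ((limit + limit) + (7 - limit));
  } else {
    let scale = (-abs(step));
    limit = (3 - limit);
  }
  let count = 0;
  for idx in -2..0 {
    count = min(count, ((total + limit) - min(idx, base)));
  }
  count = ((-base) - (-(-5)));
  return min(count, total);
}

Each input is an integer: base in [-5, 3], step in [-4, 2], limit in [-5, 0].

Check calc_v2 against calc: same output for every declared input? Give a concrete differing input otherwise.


Side by side, the visible changes include: statement counts differ; also local variable names differ; also min/max/abs usage differs.
Spot check at base=-3, step=2, limit=-2 — calc: total = -9; (abs((step * total)) == (base - 3)) -> false; limit = 5; count = 0; [idx=-2]; count = -1; [idx=-1]; count = -1; count = -2; return -9. calc_v2: total = -9; ((base - 3) == abs((step * total))) -> false; scale = -2; limit = 5; count = 0; [idx=-2]; count = -1; [idx=-1]; count = -1; count = -2; return -9. Both give -9.
Checked all 378 inputs in the declared domain: the outputs agree on every one.
verdict: equivalent


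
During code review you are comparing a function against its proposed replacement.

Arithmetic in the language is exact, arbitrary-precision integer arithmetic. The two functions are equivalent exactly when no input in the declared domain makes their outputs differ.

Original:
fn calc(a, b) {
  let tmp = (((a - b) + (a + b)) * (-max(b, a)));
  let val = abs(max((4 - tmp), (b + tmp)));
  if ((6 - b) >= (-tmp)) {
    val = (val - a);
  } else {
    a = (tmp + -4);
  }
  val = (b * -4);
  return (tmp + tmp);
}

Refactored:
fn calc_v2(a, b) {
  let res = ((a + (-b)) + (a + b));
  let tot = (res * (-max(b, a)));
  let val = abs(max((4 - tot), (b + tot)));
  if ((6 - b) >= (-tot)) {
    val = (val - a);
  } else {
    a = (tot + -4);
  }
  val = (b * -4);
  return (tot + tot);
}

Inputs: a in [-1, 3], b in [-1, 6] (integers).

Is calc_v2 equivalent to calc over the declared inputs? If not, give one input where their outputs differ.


The two are interchangeable: local variable names differ; statement counts differ; arithmetic usage differs, and every declared input agrees.
One worked example (a=0, b=5) — calc: tmp := 0 | val := 5 | ((6 - b) >= (-tmp)): true | val := 5 | val := -20 | result 0; calc_v2: res := 0 | tot := 0 | val := 5 | ((6 - b) >= (-tot)): true | val := 5 | val := -20 | result 0; agreement on 0.
An exhaustive pass over the 40 declared inputs shows identical outputs.
verdict: equivalent


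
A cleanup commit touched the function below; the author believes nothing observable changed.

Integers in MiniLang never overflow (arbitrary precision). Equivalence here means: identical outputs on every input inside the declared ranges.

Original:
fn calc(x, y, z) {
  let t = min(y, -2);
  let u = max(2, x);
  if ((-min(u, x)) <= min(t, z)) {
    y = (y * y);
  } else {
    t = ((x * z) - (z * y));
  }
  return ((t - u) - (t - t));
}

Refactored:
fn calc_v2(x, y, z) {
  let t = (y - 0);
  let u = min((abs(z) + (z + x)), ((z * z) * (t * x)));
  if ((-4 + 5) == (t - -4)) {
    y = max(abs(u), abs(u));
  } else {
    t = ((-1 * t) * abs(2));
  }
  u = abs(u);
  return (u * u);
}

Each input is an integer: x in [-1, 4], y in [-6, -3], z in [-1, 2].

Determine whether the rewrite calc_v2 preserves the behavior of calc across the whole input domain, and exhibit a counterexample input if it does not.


These are not equivalent — on x=-1, y=-6, z=-1 the outputs split (-7 vs 1).
calc: t becomes -6; next u becomes 2; next ((-min(u, x)) <= min(t, z)) evaluates to false; next t becomes -5; next final value -7
calc_v2: t becomes -6; next u becomes -1; next ((-4 + 5) == (t - -4)) evaluates to false; next t becomes 12; next u becomes 1; next final value 1
verdict: not equivalent; witness: x=-1, y=-6, z=-1


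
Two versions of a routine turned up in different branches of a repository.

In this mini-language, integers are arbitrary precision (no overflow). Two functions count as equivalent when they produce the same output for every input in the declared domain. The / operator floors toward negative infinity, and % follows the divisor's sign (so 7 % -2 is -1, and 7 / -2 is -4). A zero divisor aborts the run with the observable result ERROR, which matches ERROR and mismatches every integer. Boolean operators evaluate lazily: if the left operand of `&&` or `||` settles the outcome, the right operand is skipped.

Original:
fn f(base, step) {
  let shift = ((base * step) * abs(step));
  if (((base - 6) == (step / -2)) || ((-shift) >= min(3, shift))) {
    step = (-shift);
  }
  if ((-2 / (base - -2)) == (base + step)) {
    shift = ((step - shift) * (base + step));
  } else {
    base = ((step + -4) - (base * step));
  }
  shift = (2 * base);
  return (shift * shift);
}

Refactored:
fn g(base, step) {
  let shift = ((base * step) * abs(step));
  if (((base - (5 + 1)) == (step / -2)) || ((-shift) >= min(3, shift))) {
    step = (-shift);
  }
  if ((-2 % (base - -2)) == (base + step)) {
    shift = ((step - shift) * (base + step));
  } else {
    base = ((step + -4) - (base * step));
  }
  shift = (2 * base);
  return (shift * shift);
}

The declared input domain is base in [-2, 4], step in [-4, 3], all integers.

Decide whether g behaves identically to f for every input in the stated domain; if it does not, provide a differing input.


There is a counterexample at base=-1, step=-1: 4 on one side, 144 on the other.
f: shift becomes 1; next (((base - 6) == (step / -2)) || ((-shift) >= min(3, shift))) evaluates to false; next ((-2 / (base - -2)) == (base + step)) evaluates to true; next shift becomes 4; next shift becomes -2; next final value 4
g: shift becomes 1; next (((base - (5 + 1)) == (step / -2)) || ((-shift) >= min(3, shift))) evaluates to false; next ((-2 % (base - -2)) == (base + step)) evaluates to false; next base becomes -6; next shift becomes -12; next final value 144
verdict: not equivalent; witness: base=-1, step=-1


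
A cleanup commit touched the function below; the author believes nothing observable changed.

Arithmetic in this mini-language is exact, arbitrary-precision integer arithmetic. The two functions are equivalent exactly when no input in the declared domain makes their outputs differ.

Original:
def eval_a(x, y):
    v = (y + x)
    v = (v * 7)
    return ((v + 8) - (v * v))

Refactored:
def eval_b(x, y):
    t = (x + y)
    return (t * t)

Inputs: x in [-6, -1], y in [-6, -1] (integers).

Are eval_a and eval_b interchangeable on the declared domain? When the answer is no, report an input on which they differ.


Run the pair on x=-6, y=-6.
eval_a: v = -12; v = -84; return -7132
eval_b: t = -12; return 144
-7132 vs 144 — the two versions disagree here.
verdict: not equivalent; witness: x=-6, y=-6


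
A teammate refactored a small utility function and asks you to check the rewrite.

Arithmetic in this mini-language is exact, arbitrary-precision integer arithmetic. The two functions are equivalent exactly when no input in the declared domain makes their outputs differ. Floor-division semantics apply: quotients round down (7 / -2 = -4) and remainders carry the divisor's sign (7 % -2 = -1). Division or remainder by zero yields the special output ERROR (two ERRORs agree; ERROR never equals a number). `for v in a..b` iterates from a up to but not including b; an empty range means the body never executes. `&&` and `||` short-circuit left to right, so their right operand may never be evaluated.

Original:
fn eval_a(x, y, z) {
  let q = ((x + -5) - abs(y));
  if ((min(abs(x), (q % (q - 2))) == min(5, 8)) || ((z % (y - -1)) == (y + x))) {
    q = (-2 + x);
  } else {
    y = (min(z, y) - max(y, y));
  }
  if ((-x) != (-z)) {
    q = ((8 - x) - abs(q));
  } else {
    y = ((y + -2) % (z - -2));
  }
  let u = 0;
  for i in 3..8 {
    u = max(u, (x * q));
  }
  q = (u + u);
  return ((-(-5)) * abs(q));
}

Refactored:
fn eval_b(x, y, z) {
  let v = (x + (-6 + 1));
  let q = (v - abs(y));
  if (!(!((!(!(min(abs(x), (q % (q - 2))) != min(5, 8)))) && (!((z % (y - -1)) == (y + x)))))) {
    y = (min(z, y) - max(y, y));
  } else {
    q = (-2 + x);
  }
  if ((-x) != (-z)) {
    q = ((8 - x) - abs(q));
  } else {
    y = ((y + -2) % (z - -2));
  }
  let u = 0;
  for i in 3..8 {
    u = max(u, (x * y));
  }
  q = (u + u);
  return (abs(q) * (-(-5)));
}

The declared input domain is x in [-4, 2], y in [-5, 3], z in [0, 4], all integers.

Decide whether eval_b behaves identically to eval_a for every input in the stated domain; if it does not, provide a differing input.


Consider the input x=-4, y=-5, z=0.
eval_a: q becomes -14; next ((min(abs(x), (q % (q - 2))) == min(5, 8)) || ((z % (y - -1)) == (y + x))) evaluates to false; next y becomes 0; next ((-x) != (-z)) evaluates to true; next q becomes -2; next u becomes 0; next at i=3:; next u becomes 8; next at i=4:; next u becomes 8; next at i=5:; next u becomes 8; next at i=6:; next u becomes 8; next at i=7:; next u becomes 8; next q becomes 16; next final value 80
eval_b: v becomes -9; next q becomes -14; next (!(!((!(!(min(abs(x), (q % (q - 2))) != min(5, 8)))) && (!((z % (y - -1)) == (y + x)))))) evaluates to true; next y becomes 0; next ((-x) != (-z)) evaluates to true; next q becomes -2; next u becomes 0; next at i=3:; next u becomes 0; next at i=4:; next u becomes 0; next at i=5:; next u becomes 0; next at i=6:; next u becomes 0; next at i=7:; next u becomes 0; next q becomes 0; next final value 0
80 against 0: the behavior changed.
verdict: not equivalent; witness: x=-4, y=-5, z=0


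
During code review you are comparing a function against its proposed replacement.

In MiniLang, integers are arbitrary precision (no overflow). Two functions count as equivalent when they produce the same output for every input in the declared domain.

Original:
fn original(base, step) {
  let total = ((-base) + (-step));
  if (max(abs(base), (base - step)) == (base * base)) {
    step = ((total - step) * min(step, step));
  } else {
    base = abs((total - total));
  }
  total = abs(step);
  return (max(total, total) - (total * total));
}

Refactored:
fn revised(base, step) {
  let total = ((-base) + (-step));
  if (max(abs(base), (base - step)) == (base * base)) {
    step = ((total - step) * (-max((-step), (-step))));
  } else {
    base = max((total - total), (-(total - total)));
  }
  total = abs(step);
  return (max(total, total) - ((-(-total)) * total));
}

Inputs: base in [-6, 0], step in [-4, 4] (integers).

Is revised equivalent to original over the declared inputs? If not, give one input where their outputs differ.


Differences: arithmetic usage differs, min/max/abs usage differs — yet all 63 inputs agree.
verdict: equivalent
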